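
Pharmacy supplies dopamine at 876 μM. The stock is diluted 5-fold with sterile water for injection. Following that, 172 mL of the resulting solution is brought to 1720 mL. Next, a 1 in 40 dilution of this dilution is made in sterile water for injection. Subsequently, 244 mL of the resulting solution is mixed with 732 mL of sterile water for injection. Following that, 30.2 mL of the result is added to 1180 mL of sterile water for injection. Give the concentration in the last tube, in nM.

2.73 nM

Overall dilution factor = 5 × 10 × 40 × 4 × 40.07 = 3.21 × 10⁵.
876 μM / 3.21 × 10⁵ = 2.73 × 10⁻³ μM = 2.73 nM.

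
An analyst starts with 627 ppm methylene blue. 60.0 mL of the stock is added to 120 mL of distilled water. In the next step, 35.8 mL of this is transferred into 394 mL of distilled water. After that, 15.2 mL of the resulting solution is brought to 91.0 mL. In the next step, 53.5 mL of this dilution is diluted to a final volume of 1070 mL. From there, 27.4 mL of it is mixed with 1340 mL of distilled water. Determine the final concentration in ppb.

Overall dilution factor = 3 × 12.01 × 5.987 × 20 × 49.91 = 2.15 × 10⁵.
627 ppm / 2.15 × 10⁵ = 2.91 × 10⁻³ ppm = 2.91 ppb.

2.91 ppb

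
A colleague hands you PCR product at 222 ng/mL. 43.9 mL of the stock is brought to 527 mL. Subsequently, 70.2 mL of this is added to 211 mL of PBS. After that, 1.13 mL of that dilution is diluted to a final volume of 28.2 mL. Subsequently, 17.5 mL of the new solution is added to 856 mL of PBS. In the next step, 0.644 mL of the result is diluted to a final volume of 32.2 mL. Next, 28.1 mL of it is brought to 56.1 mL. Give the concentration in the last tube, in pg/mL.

Overall dilution factor = 12.00 × 4.006 × 24.96 × 49.91 × 50 × 1.996 = 5.98 × 10⁶.
222 ng/mL / 5.98 × 10⁶ = 3.71 × 10⁻⁵ ng/mL = 0.0371 pg/mL.

0.0371 pg/mL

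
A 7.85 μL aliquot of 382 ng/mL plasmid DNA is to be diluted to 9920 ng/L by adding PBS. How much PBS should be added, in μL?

294 μL

9920 ng/L = 9.92 ng/mL.
V₂ = C₁V₁/C₂ = 382 × 7.85 / 9.92 = 302 μL.
Diluent to add = V₂ − V₁ = 302 − 7.85 = 294 μL.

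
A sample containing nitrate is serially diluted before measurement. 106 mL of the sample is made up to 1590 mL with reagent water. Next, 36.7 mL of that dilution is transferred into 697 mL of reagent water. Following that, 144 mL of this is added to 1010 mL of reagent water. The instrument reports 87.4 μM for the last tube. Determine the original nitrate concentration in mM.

210 mM

Overall dilution factor = 15 × 19.99 × 8.014 = 2403.
Original = 87.4 μM × 2403 = 2.10 × 10⁵ μM = 210 mM.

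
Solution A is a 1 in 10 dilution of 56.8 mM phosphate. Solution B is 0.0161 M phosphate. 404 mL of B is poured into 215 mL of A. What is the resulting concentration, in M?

0.0125 M

C_A = 56.8 mM / 10 = 5.68 mM.
C_B = 0.0161 M = 16.1 mM.
C_mix = (C_A·V_A + C_B·V_B)/(V_A + V_B) = (5.68×215 + 16.1×404) / 619.0 = 12.5 mM = 0.0125 M.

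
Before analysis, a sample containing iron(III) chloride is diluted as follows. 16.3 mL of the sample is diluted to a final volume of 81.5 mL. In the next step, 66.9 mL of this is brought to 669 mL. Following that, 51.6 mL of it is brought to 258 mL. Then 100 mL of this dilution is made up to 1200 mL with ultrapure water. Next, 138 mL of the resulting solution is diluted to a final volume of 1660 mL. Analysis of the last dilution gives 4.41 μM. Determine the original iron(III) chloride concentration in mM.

159 mM

Overall dilution factor = 5 × 10 × 5 × 12 × 12.03 = 3.61 × 10⁴.
Original = 4.41 μM × 3.61 × 10⁴ = 1.59 × 10⁵ μM = 159 mM.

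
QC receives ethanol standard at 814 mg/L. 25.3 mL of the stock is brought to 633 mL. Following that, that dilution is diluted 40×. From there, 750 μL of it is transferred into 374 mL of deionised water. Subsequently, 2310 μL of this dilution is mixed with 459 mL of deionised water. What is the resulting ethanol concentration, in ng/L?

8.15 ng/L

Overall dilution factor = 25.02 × 40 × 499.7 × 199.7 = 9.99 × 10⁷.
814 mg/L / 9.99 × 10⁷ = 8.15 × 10⁻⁶ mg/L = 8.15 ng/L.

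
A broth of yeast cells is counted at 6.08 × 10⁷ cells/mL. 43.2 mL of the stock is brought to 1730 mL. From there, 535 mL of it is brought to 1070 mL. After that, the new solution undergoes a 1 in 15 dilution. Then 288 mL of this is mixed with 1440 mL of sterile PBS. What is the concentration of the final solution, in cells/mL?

Overall dilution factor = 40.05 × 2 × 15 × 6 = 7208.
6.08 × 10⁷ cells/mL / 7208 = 8430 cells/mL.

8430 cells/mL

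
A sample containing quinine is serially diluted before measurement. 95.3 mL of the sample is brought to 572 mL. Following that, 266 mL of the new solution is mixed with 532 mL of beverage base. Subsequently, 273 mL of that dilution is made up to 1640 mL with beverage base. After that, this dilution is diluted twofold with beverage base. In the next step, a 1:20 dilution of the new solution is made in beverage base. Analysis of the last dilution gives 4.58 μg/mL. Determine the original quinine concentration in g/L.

19.8 g/L

Overall dilution factor = 6.002 × 3 × 6.007 × 2 × 20 = 4327.
Original = 4.58 μg/mL × 4327 = 1.98 × 10⁴ μg/mL = 19.8 g/L.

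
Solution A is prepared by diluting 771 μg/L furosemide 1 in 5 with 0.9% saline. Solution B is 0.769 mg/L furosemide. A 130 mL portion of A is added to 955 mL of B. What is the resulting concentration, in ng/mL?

695 ng/mL

C_A = 771 μg/L / 5 = 154 μg/L.
C_B = 0.769 mg/L = 769 μg/L.
C_mix = (C_A·V_A + C_B·V_B)/(V_A + V_B) = (154×130 + 769×955) / 1085 = 695 μg/L = 695 ng/mL.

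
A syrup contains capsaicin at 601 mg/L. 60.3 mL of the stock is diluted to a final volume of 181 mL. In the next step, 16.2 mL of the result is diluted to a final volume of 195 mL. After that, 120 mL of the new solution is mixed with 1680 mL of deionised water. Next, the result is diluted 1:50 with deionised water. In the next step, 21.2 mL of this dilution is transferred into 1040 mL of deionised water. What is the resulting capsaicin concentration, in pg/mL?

Overall dilution factor = 3.002 × 12.04 × 15 × 50 × 50.06 = 1.36 × 10⁶.
601 mg/L / 1.36 × 10⁶ = 4.43 × 10⁻⁴ mg/L = 443 pg/mL.

443 pg/mL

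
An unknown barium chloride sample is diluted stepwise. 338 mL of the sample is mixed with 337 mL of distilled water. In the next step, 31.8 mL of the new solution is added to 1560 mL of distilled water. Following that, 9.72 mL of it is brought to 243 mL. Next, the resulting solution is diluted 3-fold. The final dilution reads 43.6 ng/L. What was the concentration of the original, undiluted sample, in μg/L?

Overall dilution factor = 1.997 × 50.06 × 25 × 3 = 7497.
Original = 43.6 ng/L × 7497 = 3.27 × 10⁵ ng/L = 327 μg/L.

327 μg/L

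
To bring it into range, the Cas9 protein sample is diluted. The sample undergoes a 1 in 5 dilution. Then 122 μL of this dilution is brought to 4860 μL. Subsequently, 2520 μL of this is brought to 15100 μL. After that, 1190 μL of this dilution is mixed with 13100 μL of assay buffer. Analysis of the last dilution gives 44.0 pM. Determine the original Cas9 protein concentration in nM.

631 nM

Overall dilution factor = 5 × 39.84 × 5.992 × 12.01 = 1.43 × 10⁴.
Original = 44.0 pM × 1.43 × 10⁴ = 6.31 × 10⁵ pM = 631 nM.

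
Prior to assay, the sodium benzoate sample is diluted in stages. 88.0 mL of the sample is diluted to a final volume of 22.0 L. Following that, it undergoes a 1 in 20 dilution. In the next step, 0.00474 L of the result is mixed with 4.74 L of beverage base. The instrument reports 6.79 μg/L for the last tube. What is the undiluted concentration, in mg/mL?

34.0 mg/mL

Overall dilution factor = 250 × 20 × 1001 = 5.01 × 10⁶.
Original = 6.79 μg/L × 5.01 × 10⁶ = 3.40 × 10⁷ μg/L = 34.0 mg/mL.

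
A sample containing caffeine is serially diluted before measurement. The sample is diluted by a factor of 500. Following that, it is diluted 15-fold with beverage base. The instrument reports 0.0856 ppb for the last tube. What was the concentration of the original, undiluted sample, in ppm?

Overall dilution factor = 500 × 15 = 7500.
Original = 0.0856 ppb × 7500 = 642 ppb = 0.642 ppm.

0.642 ppm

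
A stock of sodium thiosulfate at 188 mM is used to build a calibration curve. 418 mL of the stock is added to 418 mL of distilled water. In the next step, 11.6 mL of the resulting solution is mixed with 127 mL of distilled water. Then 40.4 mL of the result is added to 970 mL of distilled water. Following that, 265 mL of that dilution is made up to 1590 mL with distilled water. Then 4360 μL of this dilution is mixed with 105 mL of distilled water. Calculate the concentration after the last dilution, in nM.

Overall dilution factor = 2 × 11.95 × 25.01 × 6 × 25.08 = 8.99 × 10⁴.
188 mM / 8.99 × 10⁴ = 2.09 × 10⁻³ mM = 2090 nM.

2090 nM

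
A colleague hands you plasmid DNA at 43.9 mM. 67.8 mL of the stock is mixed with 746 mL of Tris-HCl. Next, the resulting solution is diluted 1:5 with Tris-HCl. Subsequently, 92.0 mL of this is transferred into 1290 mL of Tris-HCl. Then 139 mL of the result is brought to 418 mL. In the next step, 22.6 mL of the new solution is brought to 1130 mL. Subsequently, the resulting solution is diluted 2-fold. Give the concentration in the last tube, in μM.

0.162 μM

Overall dilution factor = 12.00 × 5 × 15.02 × 3.007 × 50 × 2 = 2.71 × 10⁵.
43.9 mM / 2.71 × 10⁵ = 1.62 × 10⁻⁴ mM = 0.162 μM.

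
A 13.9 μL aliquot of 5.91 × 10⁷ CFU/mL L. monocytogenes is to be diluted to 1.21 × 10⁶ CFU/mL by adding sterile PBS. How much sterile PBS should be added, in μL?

V₂ = C₁V₁/C₂ = 5.91 × 10⁷ × 13.9 / 1.21 × 10⁶ = 679 μL.
Diluent to add = V₂ − V₁ = 679 − 13.9 = 665 μL.

665 μL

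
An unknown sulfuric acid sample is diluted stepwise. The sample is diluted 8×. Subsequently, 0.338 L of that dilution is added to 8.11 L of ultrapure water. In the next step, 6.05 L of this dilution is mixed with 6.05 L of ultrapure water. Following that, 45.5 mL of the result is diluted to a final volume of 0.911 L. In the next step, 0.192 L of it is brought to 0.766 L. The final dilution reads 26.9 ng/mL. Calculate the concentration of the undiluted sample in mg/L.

Overall dilution factor = 8 × 24.99 × 2 × 20.02 × 3.990 = 3.19 × 10⁴.
Original = 26.9 ng/mL × 3.19 × 10⁴ = 8.59 × 10⁵ ng/mL = 859 mg/L.

859 mg/L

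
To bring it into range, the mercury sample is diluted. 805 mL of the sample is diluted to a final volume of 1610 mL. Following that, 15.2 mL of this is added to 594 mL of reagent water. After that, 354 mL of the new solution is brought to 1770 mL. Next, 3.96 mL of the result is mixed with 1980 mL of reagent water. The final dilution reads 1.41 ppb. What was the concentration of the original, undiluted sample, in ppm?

283 ppm

Overall dilution factor = 2 × 40.08 × 5 × 501 = 2.01 × 10⁵.
Original = 1.41 ppb × 2.01 × 10⁵ = 2.83 × 10⁵ ppb = 283 ppm.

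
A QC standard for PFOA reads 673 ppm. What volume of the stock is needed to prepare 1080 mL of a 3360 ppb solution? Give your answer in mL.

5.39 mL

3360 ppb = 3.36 ppm.
V₁ = C₂V₂/C₁ = 3.36 × 1080 / 673 = 5.39 mL.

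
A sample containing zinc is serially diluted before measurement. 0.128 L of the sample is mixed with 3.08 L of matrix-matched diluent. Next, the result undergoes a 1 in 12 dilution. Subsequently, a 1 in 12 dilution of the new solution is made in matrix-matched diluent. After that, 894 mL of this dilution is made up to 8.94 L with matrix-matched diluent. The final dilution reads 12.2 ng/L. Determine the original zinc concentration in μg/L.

440 μg/L

Overall dilution factor = 25.06 × 12 × 12 × 10 = 3.61 × 10⁴.
Original = 12.2 ng/L × 3.61 × 10⁴ = 4.40 × 10⁵ ng/L = 440 μg/L.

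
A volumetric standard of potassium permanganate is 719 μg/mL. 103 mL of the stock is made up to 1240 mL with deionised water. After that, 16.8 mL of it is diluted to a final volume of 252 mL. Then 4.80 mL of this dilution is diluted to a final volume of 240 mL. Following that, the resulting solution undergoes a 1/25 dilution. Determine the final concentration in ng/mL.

3.19 ng/mL

Overall dilution factor = 12.04 × 15 × 50 × 25 = 2.26 × 10⁵.
719 μg/mL / 2.26 × 10⁵ = 3.19 × 10⁻³ μg/mL = 3.19 ng/mL.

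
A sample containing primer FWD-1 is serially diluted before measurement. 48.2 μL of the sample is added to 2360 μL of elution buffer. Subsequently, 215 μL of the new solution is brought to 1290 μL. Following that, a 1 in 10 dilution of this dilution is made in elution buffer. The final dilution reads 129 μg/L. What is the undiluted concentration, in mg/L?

387 mg/L

Overall dilution factor = 49.96 × 6 × 10 = 2998.
Original = 129 μg/L × 2998 = 3.87 × 10⁵ μg/L = 387 mg/L.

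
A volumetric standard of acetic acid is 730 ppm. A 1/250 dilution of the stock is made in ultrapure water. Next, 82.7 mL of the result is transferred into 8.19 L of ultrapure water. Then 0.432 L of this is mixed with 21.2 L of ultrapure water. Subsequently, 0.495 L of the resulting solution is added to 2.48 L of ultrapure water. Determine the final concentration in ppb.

Overall dilution factor = 250 × 100.0 × 50.07 × 6.010 = 7.53 × 10⁶.
730 ppm / 7.53 × 10⁶ = 9.70 × 10⁻⁵ ppm = 0.0970 ppb.

0.0970 ppb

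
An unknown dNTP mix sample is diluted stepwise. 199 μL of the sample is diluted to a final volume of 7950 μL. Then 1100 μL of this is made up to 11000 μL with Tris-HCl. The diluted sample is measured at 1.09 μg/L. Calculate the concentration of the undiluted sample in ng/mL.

435 ng/mL

Overall dilution factor = 39.95 × 10 = 399.
Original = 1.09 μg/L × 399 = 435 μg/L = 435 ng/mL.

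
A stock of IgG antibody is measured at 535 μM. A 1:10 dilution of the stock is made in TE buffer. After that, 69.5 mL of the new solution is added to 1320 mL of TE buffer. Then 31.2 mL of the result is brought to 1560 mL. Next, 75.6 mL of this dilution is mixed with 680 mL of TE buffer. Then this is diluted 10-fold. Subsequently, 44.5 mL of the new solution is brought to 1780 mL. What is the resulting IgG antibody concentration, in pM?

13.4 pM

Overall dilution factor = 10 × 19.99 × 50 × 9.995 × 10 × 40 = 4.00 × 10⁷.
535 μM / 4.00 × 10⁷ = 1.34 × 10⁻⁵ μM = 13.4 pM.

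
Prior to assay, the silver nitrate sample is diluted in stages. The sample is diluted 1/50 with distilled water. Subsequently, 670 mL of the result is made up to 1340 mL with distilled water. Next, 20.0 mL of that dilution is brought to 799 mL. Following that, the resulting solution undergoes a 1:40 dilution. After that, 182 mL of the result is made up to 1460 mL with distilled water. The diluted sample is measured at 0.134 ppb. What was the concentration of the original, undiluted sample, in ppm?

Overall dilution factor = 50 × 2 × 39.95 × 40 × 8.022 = 1.28 × 10⁶.
Original = 0.134 ppb × 1.28 × 10⁶ = 1.72 × 10⁵ ppb = 172 ppm.

172 ppm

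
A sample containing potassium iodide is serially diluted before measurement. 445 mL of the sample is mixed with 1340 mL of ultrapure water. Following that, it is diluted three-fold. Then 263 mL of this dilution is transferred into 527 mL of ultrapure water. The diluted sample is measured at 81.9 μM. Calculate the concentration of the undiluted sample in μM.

2960 μM

Overall dilution factor = 4.011 × 3 × 3.004 = 36.1.
Original = 81.9 μM × 36.1 = 2960 μM.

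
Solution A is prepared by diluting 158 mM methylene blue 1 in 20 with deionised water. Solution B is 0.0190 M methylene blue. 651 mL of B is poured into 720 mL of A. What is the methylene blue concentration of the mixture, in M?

C_A = 158 mM / 20 = 7.90 mM.
C_B = 0.0190 M = 19.0 mM.
C_mix = (C_A·V_A + C_B·V_B)/(V_A + V_B) = (7.90×720 + 19.0×651) / 1371 = 13.2 mM = 0.0132 M.

0.0132 M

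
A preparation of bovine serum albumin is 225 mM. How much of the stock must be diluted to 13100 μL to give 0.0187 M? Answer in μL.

1090 μL

0.0187 M = 18.7 mM.
V₁ = C₂V₂/C₁ = 18.7 × 13100 / 225 = 1089 μL.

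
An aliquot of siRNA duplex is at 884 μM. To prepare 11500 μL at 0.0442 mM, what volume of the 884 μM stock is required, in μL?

0.0442 mM = 44.2 μM.
V₁ = C₂V₂/C₁ = 44.2 × 11500 / 884 = 575 μL.

575 μL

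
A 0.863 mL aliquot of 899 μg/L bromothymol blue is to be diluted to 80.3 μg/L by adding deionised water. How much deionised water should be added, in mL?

V₂ = C₁V₁/C₂ = 899 × 0.863 / 80.3 = 9.66 mL.
Diluent to add = V₂ − V₁ = 9.66 − 0.863 = 8.80 mL.

8.80 mL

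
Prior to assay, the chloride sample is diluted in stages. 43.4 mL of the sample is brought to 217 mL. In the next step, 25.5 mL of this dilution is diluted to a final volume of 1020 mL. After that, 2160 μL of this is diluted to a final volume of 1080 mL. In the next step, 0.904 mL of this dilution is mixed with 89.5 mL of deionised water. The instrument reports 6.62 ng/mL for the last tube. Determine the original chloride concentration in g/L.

66.2 g/L

Overall dilution factor = 5 × 40 × 500 × 100.0 = 1.00 × 10⁷.
Original = 6.62 ng/mL × 1.00 × 10⁷ = 6.62 × 10⁷ ng/mL = 66.2 g/L.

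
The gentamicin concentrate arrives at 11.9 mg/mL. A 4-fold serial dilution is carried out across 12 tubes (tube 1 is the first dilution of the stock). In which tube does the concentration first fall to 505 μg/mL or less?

tube 3

Tube n has concentration 11.9 mg/mL / 4ⁿ.
Need 4ⁿ ≥ 11.9 mg/mL / 505 μg/mL = 23.6, so n ≥ 2.28.
First such tube: n = 3.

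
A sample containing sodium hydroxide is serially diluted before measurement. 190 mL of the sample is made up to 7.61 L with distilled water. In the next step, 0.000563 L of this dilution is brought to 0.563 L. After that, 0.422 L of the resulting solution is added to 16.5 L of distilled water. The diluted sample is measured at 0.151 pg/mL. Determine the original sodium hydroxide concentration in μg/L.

243 μg/L

Overall dilution factor = 40.05 × 1000 × 40.10 = 1.61 × 10⁶.
Original = 0.151 pg/mL × 1.61 × 10⁶ = 2.43 × 10⁵ pg/mL = 243 μg/L.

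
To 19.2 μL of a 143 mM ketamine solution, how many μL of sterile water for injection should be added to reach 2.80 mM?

961 μL

V₂ = C₁V₁/C₂ = 143 × 19.2 / 2.80 = 981 μL.
Diluent to add = V₂ − V₁ = 981 − 19.2 = 961 μL.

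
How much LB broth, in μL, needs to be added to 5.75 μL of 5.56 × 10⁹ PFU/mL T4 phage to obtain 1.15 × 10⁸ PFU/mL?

272 μL

V₂ = C₁V₁/C₂ = 5.56 × 10⁹ × 5.75 / 1.15 × 10⁸ = 278 μL.
Diluent to add = V₂ − V₁ = 278 − 5.75 = 272 μL.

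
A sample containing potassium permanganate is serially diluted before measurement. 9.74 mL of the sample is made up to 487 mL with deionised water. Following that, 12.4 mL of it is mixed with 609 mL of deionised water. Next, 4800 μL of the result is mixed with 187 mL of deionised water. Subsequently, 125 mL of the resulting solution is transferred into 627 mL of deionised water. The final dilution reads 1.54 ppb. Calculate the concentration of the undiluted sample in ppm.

928 ppm

Overall dilution factor = 50 × 50.11 × 39.96 × 6.016 = 6.02 × 10⁵.
Original = 1.54 ppb × 6.02 × 10⁵ = 9.28 × 10⁵ ppb = 928 ppm.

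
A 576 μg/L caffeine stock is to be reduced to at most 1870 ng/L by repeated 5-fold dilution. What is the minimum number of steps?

4

Need 5ⁿ ≥ 308, so n ≥ log(308)/log(5) = 3.56.
Minimum whole steps: n = 4.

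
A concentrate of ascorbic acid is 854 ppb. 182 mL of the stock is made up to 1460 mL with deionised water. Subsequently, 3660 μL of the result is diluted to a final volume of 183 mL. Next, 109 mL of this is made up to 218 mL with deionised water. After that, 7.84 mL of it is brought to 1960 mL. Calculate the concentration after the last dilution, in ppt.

Overall dilution factor = 8.022 × 50 × 2 × 250 = 2.01 × 10⁵.
854 ppb / 2.01 × 10⁵ = 4.26 × 10⁻³ ppb = 4.26 ppt.

4.26 ppt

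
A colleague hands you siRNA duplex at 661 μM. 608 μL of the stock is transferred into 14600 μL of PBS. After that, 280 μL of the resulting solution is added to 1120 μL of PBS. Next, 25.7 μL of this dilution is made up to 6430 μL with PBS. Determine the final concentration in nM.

Overall dilution factor = 25.01 × 5 × 250.2 = 3.13 × 10⁴.
661 μM / 3.13 × 10⁴ = 0.0211 μM = 21.1 nM.

21.1 nM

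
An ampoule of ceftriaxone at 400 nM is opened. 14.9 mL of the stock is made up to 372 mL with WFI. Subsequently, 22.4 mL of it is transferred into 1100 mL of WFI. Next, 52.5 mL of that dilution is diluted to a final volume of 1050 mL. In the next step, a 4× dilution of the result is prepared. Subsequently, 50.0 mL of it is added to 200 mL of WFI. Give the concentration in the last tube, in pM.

Overall dilution factor = 24.97 × 50.11 × 20 × 4 × 5 = 5.00 × 10⁵.
400 nM / 5.00 × 10⁵ = 7.99 × 10⁻⁴ nM = 0.799 pM.

0.799 pM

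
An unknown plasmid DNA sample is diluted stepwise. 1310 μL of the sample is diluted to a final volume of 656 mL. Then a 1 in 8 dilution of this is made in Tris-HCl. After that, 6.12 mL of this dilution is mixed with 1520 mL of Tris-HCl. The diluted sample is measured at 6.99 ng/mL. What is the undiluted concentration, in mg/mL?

Overall dilution factor = 500.8 × 8 × 249.4 = 9.99 × 10⁵.
Original = 6.99 ng/mL × 9.99 × 10⁵ = 6.98 × 10⁶ ng/mL = 6.98 mg/mL.

6.98 mg/mL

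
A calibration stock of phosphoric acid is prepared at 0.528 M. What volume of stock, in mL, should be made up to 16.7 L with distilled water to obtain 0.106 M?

3350 mL

V₁ = C₂V₂/C₁ = 0.106 × 16.7 / 0.528 = 3.35 L = 3350 mL.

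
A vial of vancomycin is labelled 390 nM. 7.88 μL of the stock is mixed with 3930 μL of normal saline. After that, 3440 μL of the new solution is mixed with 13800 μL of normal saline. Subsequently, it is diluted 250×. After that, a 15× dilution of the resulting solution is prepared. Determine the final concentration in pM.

0.0415 pM

Overall dilution factor = 499.7 × 5.012 × 250 × 15 = 9.39 × 10⁶.
390 nM / 9.39 × 10⁶ = 4.15 × 10⁻⁵ nM = 0.0415 pM.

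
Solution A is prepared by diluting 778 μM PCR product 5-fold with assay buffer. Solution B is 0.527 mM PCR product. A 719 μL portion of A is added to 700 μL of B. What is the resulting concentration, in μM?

C_A = 778 μM / 5 = 156 μM.
C_B = 0.527 mM = 527 μM.
C_mix = (C_A·V_A + C_B·V_B)/(V_A + V_B) = (156×719 + 527×700) / 1419 = 339 μM.

339 μM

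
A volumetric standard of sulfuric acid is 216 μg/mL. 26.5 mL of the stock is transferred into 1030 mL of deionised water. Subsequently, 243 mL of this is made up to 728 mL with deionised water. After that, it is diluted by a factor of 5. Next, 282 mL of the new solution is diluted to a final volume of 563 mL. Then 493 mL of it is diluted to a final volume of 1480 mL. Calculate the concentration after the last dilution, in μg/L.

Overall dilution factor = 39.87 × 2.996 × 5 × 1.996 × 3.002 = 3579.
216 μg/mL / 3579 = 0.0603 μg/mL = 60.3 μg/L.

60.3 μg/L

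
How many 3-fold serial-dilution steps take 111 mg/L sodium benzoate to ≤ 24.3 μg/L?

8

Need 3ⁿ ≥ 4568, so n ≥ log(4568)/log(3) = 7.67.
Minimum whole steps: n = 8.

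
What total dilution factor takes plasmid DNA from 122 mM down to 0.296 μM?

Factor = C₀/C_target = 122 mM / 0.296 μM = 4.12 × 10⁵.

4.12 × 10⁵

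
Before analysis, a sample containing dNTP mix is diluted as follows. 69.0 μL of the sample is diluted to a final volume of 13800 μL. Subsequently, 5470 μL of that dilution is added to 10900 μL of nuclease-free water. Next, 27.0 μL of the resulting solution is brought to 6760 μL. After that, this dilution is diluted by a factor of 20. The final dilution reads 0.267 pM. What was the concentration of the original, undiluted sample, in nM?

Overall dilution factor = 200 × 2.993 × 250.4 × 20 = 3.00 × 10⁶.
Original = 0.267 pM × 3.00 × 10⁶ = 8.00 × 10⁵ pM = 800 nM.

800 nM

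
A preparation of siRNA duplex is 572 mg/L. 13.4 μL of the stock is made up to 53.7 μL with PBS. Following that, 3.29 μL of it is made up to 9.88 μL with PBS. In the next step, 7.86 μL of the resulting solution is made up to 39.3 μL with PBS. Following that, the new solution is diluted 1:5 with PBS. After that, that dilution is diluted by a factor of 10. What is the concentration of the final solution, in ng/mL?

Overall dilution factor = 4.007 × 3.003 × 5 × 5 × 10 = 3009.
572 mg/L / 3009 = 0.190 mg/L = 190 ng/mL.

190 ng/mL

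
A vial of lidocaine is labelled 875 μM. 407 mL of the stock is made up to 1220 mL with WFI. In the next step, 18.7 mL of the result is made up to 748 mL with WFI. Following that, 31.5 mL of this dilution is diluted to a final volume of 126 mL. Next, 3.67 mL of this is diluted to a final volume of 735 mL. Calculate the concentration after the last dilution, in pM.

9110 pM

Overall dilution factor = 2.998 × 40 × 4 × 200.3 = 9.61 × 10⁴.
875 μM / 9.61 × 10⁴ = 9.11 × 10⁻³ μM = 9110 pM.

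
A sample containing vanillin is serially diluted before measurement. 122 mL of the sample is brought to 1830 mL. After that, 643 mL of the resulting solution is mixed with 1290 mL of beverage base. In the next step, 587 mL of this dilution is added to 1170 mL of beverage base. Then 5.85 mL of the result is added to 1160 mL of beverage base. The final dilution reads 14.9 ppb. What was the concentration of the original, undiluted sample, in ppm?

401 ppm

Overall dilution factor = 15 × 3.006 × 2.993 × 199.3 = 2.69 × 10⁴.
Original = 14.9 ppb × 2.69 × 10⁴ = 4.01 × 10⁵ ppb = 401 ppm.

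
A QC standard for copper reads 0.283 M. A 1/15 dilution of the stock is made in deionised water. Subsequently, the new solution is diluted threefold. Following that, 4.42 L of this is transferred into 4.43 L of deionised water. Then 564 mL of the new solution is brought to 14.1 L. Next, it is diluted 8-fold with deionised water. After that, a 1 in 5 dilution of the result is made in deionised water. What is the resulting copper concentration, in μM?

Overall dilution factor = 15 × 3 × 2.002 × 25 × 8 × 5 = 9.01 × 10⁴.
0.283 M / 9.01 × 10⁴ = 3.14 × 10⁻⁶ M = 3.14 μM.

3.14 μM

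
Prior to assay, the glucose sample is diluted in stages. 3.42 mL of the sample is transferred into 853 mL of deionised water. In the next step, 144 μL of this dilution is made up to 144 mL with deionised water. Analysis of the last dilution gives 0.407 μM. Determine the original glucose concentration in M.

0.102 M

Overall dilution factor = 250.4 × 1000 = 2.50 × 10⁵.
Original = 0.407 μM × 2.50 × 10⁵ = 1.02 × 10⁵ μM = 0.102 M.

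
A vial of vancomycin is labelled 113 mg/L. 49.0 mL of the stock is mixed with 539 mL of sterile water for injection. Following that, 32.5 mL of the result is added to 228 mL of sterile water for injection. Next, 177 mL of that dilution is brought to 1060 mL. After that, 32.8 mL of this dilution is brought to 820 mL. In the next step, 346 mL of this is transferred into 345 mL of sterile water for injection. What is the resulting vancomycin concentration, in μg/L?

Overall dilution factor = 12 × 8.015 × 5.989 × 25 × 1.997 = 2.88 × 10⁴.
113 mg/L / 2.88 × 10⁴ = 3.93 × 10⁻³ mg/L = 3.93 μg/L.

3.93 μg/L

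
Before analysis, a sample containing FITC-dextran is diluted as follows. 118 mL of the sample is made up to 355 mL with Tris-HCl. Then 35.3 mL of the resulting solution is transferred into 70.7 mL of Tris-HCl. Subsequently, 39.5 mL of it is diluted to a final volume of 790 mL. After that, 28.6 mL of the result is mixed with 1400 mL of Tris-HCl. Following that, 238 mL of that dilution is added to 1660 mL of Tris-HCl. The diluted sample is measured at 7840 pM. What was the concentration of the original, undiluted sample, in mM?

Overall dilution factor = 3.008 × 3.003 × 20 × 49.95 × 7.975 = 7.20 × 10⁴.
Original = 7840 pM × 7.20 × 10⁴ = 5.64 × 10⁸ pM = 0.564 mM.

0.564 mM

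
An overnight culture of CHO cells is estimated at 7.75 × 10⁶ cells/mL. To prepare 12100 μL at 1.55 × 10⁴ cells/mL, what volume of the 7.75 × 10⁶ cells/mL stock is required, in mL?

V₁ = C₂V₂/C₁ = 1.55 × 10⁴ × 12100 / 7.75 × 10⁶ = 24.2 μL = 0.0242 mL.

0.0242 mL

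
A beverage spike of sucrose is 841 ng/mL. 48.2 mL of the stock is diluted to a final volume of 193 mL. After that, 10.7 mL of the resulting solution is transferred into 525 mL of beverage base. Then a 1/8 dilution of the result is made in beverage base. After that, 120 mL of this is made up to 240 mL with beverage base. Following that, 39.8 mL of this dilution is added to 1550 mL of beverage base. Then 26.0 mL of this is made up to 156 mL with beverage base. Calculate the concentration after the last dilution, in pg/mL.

Overall dilution factor = 4.004 × 50.07 × 8 × 2 × 39.94 × 6 = 7.69 × 10⁵.
841 ng/mL / 7.69 × 10⁵ = 1.09 × 10⁻³ ng/mL = 1.09 pg/mL.

1.09 pg/mL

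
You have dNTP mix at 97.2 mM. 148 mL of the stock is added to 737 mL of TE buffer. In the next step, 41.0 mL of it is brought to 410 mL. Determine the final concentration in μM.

Overall dilution factor = 5.980 × 10 = 59.8.
97.2 mM / 59.8 = 1.63 mM = 1630 μM.

1630 μM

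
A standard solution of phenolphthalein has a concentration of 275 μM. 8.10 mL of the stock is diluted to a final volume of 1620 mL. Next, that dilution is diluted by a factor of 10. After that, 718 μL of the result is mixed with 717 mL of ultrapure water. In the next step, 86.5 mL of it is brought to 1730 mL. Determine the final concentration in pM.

6.88 pM

Overall dilution factor = 200 × 10 × 999.6 × 20 = 4.00 × 10⁷.
275 μM / 4.00 × 10⁷ = 6.88 × 10⁻⁶ μM = 6.88 pM.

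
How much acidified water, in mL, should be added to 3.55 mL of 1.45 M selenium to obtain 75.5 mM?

75.5 mM = 0.0755 M.
V₂ = C₁V₁/C₂ = 1.45 × 3.55 / 0.0755 = 68.2 mL.
Diluent to add = V₂ − V₁ = 68.2 − 3.55 = 64.6 mL.

64.6 mL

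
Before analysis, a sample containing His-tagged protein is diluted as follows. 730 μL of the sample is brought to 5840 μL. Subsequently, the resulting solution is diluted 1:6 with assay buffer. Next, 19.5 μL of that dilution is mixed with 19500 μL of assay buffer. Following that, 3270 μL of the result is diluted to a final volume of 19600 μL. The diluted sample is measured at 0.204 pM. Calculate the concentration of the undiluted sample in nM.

58.8 nM

Overall dilution factor = 8 × 6 × 1001 × 5.994 = 2.88 × 10⁵.
Original = 0.204 pM × 2.88 × 10⁵ = 5.88 × 10⁴ pM = 58.8 nM.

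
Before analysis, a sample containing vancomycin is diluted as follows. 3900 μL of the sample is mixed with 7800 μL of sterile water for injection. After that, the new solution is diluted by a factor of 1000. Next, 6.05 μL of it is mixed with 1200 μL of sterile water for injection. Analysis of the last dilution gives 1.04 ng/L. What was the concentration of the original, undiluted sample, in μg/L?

622 μg/L

Overall dilution factor = 3 × 1000 × 199.3 = 5.98 × 10⁵.
Original = 1.04 ng/L × 5.98 × 10⁵ = 6.22 × 10⁵ ng/L = 622 μg/L.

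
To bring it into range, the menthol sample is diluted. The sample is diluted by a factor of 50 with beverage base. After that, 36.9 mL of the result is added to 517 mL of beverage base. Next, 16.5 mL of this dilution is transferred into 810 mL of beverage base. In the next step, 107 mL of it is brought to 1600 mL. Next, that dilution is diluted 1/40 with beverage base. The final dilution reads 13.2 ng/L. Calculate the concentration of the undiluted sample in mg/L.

Overall dilution factor = 50 × 15.01 × 50.09 × 14.95 × 40 = 2.25 × 10⁷.
Original = 13.2 ng/L × 2.25 × 10⁷ = 2.97 × 10⁸ ng/L = 297 mg/L.

297 mg/L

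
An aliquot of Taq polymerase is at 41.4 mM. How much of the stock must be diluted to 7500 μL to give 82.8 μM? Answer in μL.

82.8 μM = 0.0828 mM.
V₁ = C₂V₂/C₁ = 0.0828 × 7500 / 41.4 = 15.0 μL.

15.0 μL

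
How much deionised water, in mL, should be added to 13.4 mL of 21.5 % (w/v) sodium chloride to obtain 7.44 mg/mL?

374 mL

7.44 mg/mL = 0.744 % (w/v).
V₂ = C₁V₁/C₂ = 21.5 × 13.4 / 0.744 = 387 mL.
Diluent to add = V₂ − V₁ = 387 − 13.4 = 374 mL.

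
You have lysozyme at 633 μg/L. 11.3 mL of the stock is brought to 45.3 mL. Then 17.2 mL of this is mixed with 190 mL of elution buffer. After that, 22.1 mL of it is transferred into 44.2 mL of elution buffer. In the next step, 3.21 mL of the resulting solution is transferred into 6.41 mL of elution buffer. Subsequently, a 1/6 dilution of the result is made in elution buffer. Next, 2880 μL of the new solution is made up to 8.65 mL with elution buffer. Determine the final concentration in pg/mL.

Overall dilution factor = 4.009 × 12.05 × 3 × 2.997 × 6 × 3.003 = 7824.
633 μg/L / 7824 = 0.0809 μg/L = 80.9 pg/mL.

80.9 pg/mL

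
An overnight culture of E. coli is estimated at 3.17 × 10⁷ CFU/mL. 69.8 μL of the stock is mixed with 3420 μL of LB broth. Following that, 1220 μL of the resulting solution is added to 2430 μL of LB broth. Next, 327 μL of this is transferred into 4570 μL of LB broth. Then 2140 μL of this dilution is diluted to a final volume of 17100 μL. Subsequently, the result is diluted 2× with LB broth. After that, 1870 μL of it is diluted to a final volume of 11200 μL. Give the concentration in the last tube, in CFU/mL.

Overall dilution factor = 50.00 × 2.992 × 14.98 × 7.991 × 2 × 5.989 = 2.14 × 10⁵.
3.17 × 10⁷ CFU/mL / 2.14 × 10⁵ = 148 CFU/mL.

148 CFU/mL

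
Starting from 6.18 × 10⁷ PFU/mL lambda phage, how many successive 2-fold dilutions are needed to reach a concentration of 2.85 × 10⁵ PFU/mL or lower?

Need 2ⁿ ≥ 217, so n ≥ log(217)/log(2) = 7.76.
Minimum whole steps: n = 8.

8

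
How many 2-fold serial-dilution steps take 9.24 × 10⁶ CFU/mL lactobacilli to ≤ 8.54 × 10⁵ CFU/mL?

4

Need 2ⁿ ≥ 10.8, so n ≥ log(10.8)/log(2) = 3.44.
Minimum whole steps: n = 4.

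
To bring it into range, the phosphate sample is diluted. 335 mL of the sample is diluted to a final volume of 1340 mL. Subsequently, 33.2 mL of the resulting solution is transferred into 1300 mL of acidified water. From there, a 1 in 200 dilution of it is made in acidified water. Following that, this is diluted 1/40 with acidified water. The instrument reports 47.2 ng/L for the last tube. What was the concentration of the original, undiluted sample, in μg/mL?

60.7 μg/mL

Overall dilution factor = 4 × 40.16 × 200 × 40 = 1.29 × 10⁶.
Original = 47.2 ng/L × 1.29 × 10⁶ = 6.07 × 10⁷ ng/L = 60.7 μg/mL.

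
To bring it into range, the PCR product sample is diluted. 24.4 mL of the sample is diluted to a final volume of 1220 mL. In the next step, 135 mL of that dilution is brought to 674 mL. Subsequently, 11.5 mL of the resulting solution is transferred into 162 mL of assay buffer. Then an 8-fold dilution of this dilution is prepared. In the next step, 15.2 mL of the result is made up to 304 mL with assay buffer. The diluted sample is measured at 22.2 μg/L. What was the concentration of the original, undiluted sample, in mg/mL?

13.4 mg/mL

Overall dilution factor = 50 × 4.993 × 15.09 × 8 × 20 = 6.03 × 10⁵.
Original = 22.2 μg/L × 6.03 × 10⁵ = 1.34 × 10⁷ μg/L = 13.4 mg/mL.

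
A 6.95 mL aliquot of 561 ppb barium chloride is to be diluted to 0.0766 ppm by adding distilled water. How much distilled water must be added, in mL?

44.0 mL

0.0766 ppm = 76.6 ppb.
V₂ = C₁V₁/C₂ = 561 × 6.95 / 76.6 = 50.9 mL.
Diluent to add = V₂ − V₁ = 50.9 − 6.95 = 44.0 mL.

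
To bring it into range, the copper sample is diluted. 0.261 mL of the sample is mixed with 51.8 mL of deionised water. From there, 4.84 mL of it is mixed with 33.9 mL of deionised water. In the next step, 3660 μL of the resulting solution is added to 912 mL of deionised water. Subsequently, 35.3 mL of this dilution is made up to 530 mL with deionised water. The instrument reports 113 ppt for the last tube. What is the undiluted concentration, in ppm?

678 ppm

Overall dilution factor = 199.5 × 8.004 × 250.2 × 15.01 = 6.00 × 10⁶.
Original = 113 ppt × 6.00 × 10⁶ = 6.78 × 10⁸ ppt = 678 ppm.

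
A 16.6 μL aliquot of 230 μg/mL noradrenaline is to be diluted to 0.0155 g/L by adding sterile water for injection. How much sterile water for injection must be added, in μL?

230 μL

0.0155 g/L = 15.5 μg/mL.
V₂ = C₁V₁/C₂ = 230 × 16.6 / 15.5 = 246 μL.
Diluent to add = V₂ − V₁ = 246 − 16.6 = 230 μL.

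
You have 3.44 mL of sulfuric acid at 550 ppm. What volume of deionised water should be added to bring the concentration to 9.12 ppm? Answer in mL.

V₂ = C₁V₁/C₂ = 550 × 3.44 / 9.12 = 207 mL.
Diluent to add = V₂ − V₁ = 207 − 3.44 = 204 mL.

204 mL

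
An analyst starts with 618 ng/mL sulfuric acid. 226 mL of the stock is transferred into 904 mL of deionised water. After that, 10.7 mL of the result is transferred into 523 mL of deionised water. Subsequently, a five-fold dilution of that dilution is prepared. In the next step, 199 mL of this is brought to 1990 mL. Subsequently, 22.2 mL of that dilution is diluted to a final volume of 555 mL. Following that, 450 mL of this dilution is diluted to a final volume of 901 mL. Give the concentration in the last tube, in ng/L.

0.990 ng/L

Overall dilution factor = 5 × 49.88 × 5 × 10 × 25 × 2.002 = 6.24 × 10⁵.
618 ng/mL / 6.24 × 10⁵ = 9.90 × 10⁻⁴ ng/mL = 0.990 ng/L.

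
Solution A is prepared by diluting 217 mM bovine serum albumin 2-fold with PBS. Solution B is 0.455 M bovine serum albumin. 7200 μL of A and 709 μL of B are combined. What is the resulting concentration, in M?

C_A = 217 mM / 2 = 108 mM.
C_B = 0.455 M = 455 mM.
C_mix = (C_A·V_A + C_B·V_B)/(V_A + V_B) = (108×7200 + 455×709) / 7909 = 140 mM = 0.140 M.

0.140 M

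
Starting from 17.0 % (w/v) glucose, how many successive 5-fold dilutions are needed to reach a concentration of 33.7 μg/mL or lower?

6

Need 5ⁿ ≥ 5045, so n ≥ log(5045)/log(5) = 5.30.
Minimum whole steps: n = 6.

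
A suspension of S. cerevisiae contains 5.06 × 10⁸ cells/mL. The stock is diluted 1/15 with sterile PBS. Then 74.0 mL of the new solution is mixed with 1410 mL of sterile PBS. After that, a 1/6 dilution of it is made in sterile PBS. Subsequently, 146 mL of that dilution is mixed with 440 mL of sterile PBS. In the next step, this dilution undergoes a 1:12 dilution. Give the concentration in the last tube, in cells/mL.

5820 cells/mL

Overall dilution factor = 15 × 20.05 × 6 × 4.014 × 12 = 8.69 × 10⁴.
5.06 × 10⁸ cells/mL / 8.69 × 10⁴ = 5820 cells/mL.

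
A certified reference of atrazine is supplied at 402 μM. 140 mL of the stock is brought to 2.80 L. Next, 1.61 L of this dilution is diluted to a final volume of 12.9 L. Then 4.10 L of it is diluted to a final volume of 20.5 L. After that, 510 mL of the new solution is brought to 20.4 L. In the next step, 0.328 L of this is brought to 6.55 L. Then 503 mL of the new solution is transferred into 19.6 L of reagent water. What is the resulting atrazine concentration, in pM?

15.7 pM

Overall dilution factor = 20 × 8.012 × 5 × 40 × 19.97 × 39.97 = 2.56 × 10⁷.
402 μM / 2.56 × 10⁷ = 1.57 × 10⁻⁵ μM = 15.7 pM.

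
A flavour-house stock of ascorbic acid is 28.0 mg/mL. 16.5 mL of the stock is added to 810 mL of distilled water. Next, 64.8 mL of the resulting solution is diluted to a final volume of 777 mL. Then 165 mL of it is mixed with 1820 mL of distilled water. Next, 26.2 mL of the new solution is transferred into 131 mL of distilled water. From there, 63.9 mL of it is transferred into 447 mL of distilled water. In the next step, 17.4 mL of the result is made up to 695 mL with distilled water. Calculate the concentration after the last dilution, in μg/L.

Overall dilution factor = 50.09 × 11.99 × 12.03 × 6 × 7.995 × 39.94 = 1.38 × 10⁷.
28.0 mg/mL / 1.38 × 10⁷ = 2.02 × 10⁻⁶ mg/mL = 2.02 μg/L.

2.02 μg/L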